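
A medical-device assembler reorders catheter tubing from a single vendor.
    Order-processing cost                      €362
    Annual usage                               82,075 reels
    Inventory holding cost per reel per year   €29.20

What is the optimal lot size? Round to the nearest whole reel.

1,427 reels

2DS/H = 2·82,075·362/29.2 = 2,035,010.27
EOQ = √2,035,010.27 ≈ 1,426.54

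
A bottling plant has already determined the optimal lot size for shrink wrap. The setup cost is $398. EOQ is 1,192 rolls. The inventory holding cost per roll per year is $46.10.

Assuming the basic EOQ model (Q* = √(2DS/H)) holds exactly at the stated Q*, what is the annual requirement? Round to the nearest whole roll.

EOQ relation: Q² = 2DS/H, so rearrange for the unknown.
D = Q²H / (2S) = 1,192² × 46.1 / (2 × 398) = 82,288.73

82,289 rolls per year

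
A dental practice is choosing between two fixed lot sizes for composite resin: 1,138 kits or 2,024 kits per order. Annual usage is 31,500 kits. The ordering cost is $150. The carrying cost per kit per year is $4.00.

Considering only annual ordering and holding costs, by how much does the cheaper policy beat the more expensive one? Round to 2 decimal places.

Annual cost at Q: ordering D·S/Q plus holding Q·H/2.
TC(1,138) = (31,500/1,138)×150 + (1,138/2)×4 = $6,428.02
TC(2,024) = (31,500/2,024)×150 + (2,024/2)×4 = $6,382.49
Cheaper: Q = 2,024.  Difference = $45.53

$45.53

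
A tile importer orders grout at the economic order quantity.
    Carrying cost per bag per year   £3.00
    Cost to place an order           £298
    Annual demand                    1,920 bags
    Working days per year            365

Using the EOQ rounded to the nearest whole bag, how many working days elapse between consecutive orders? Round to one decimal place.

117.5 days

Optimal lot size Q* = (2 × 1,920 × £298 / £3)^½ ≈ 617.61 → Q = 618 bags
Days between orders = 365 / (D/Q) = 365 / 3.107 ≈ 117.484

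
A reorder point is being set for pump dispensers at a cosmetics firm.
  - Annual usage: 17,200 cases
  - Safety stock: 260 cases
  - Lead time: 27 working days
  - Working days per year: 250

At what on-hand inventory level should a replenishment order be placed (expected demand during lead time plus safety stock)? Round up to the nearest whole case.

2,118 cases

Daily demand d = 17,200 / 250 = 68.800 cases/day
Demand during lead time = 68.800 × 27 = 1,857.60
Reorder point = 1,857.60 + 260 = 2,117.60 → round up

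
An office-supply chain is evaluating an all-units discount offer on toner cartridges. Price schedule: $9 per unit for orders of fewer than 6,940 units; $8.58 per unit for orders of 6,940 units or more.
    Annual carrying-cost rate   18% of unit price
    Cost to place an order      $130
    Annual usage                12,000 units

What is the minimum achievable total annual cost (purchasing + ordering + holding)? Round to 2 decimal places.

$108,543.85

H₁ = 18%×$9 = $1.6200;  H₂ = 18%×$8.58 = $1.5444
EOQ₁ = √(2×12,000×130/1.6200) = 1,387.78  (< 6,940, feasible at tier 1)
EOQ₂ = √(2×12,000×130/1.5444) = 1,421.34  (< 6,940 → use Q = 6,940 at tier-2 price)
TC(tier 1 (EOQ₁), Q≈1,387.8) = $110,248.20
TC(tier 2, Q≈6,940.0) = $108,543.85
Minimum at tier 2: $108,543.85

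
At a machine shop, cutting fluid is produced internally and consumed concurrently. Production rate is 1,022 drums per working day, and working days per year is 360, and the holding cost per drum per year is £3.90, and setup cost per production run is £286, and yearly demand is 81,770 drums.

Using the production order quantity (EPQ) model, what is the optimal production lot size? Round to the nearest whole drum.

3,927 drums

d = 81,770/360 = 227.1389 drums/day;  effective holding cost H(1 − d/p) = 3.9·(1 − 227.1389/1022) = 3.03323
Q* = √(2DS / H_eff) = √(2·81,770·286 / 3.03323) ≈ 3,926.83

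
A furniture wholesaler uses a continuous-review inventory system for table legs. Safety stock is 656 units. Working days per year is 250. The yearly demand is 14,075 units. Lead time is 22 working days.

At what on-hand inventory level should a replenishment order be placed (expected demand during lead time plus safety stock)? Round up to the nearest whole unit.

Daily demand d = 14,075 / 250 = 56.300 units/day
Demand during lead time = 56.300 × 22 = 1,238.60
Reorder point = 1,238.60 + 656 = 1,894.60 → round up

1,895 units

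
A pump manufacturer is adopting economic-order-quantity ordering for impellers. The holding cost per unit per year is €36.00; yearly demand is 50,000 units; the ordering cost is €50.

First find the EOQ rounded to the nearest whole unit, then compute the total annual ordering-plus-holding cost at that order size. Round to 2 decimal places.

2DS/H = 2·50,000·50/36 = 138,888.89
EOQ = √138,888.89 ≈ 372.68 → Q = 373 units
Annual ordering cost = (D/Q)·S = (50,000/373) × 50 = €6,702.41
Annual holding cost  = (Q/2)·H = (373/2) × 36 = €6,714.00
Total = €6,702.41 + €6,714.00 = €13,416.41

€13,416.41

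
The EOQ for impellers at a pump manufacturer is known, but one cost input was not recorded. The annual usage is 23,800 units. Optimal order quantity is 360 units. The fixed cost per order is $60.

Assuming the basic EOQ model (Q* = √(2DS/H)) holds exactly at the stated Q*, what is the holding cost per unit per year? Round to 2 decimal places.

From Q* = √(2DS/H) ⇒ Q*² = 2DS/H.
H = 2DS / Q² = 2 × 23,800 × 60 / 360² = 22.0370

$22.04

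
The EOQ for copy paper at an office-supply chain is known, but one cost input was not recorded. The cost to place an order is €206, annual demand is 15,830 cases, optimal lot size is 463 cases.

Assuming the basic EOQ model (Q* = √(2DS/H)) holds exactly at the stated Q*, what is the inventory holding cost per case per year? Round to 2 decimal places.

EOQ relation: Q² = 2DS/H, so rearrange for the unknown.
H = 2DS / Q² = 2 × 15,830 × 206 / 463² = 30.4240

€30.42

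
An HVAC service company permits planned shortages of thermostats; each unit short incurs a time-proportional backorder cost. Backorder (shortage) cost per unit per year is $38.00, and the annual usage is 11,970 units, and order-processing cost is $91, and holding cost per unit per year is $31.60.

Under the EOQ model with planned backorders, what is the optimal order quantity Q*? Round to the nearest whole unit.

Q* = √(2DS/H) · √((H + b)/b)
   = √(2 × 11,970 × 91 / 31.6) · √((31.6 + 38) / 38)
   = 262.566 × 1.3534 ≈ 355.35

355 units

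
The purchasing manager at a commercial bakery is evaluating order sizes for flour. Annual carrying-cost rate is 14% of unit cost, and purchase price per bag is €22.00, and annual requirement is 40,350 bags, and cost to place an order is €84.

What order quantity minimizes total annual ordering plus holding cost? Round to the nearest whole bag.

1,484 bags

Carrying cost H = €22 × 14% = €3.0800/bag/yr
2DS/H = 2·40,350·84/3.08 = 2,200,909.09
EOQ = √2,200,909.09 ≈ 1,483.55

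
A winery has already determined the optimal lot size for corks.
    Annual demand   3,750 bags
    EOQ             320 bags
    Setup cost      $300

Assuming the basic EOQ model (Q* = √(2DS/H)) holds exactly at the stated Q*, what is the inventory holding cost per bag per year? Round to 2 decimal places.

Since Q* = (2DS/H)^½, squaring gives Q*²·H = 2DS.
H = 2DS / Q² = 2 × 3,750 × 300 / 320² = 21.9727

$21.97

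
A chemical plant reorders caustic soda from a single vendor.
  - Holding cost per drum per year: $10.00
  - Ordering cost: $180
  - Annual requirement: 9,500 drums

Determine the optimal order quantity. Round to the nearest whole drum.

585 drums

2DS/H = 2·9,500·180/10 = 342,000.00
EOQ = √342,000.00 ≈ 584.81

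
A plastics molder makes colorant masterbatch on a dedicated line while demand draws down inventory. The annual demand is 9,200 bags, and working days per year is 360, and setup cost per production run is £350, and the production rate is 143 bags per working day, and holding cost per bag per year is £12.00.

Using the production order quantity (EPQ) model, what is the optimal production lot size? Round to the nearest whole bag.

808 bags

Daily demand d = 9,200/360 = 25.556; p = 143; 1 − d/p = 0.82129
EPQ = √(2DS / (H(1 − d/p)))
    = √(2 × 9,200 × 350 / (12 × 0.82129)) ≈ 808.36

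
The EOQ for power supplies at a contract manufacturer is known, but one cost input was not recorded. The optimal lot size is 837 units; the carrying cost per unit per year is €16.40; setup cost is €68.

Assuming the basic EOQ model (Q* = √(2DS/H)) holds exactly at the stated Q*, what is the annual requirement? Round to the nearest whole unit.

From Q* = √(2DS/H) ⇒ Q*² = 2DS/H.
D = Q²H / (2S) = 837² × 16.4 / (2 × 68) = 84,480.38

84,480 units per year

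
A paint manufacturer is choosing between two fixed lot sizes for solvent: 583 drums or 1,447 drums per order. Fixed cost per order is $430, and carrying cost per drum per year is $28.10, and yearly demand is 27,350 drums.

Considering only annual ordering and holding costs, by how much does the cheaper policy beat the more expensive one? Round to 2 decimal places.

For each Q, cost = (D/Q)·S + (Q/2)·H.
TC(583) = (27,350/583)×430 + (583/2)×28.1 = $28,363.53
TC(1,447) = (27,350/1,447)×430 + (1,447/2)×28.1 = $28,457.86
|ΔTC| = |$28,363.53 − $28,457.86| = $94.32

$94.32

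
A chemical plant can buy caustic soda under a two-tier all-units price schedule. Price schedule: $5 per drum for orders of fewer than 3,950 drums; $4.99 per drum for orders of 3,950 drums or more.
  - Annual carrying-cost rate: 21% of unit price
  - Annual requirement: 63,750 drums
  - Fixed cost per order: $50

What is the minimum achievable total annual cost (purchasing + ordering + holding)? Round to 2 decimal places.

$320,989.06

H₁ = 21%×$5 = $1.0500;  H₂ = 21%×$4.99 = $1.0479
EOQ₁ = √(2×63,750×50/1.0500) = 2,464.03  (< 3,950, feasible at tier 1)
EOQ₂ = √(2×63,750×50/1.0479) = 2,466.49  (< 3,950 → use Q = 3,950 at tier-2 price)
TC(tier 1 (EOQ₁), Q≈2,464.0) = $321,337.23
TC(tier 2, Q≈3,950.0) = $320,989.06
Minimum at tier 2: $320,989.06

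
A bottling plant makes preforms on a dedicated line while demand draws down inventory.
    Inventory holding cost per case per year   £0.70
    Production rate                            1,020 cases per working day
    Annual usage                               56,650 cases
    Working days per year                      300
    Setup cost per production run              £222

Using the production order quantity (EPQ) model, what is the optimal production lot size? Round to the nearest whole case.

6,640 cases

Daily demand d = 56,650/300 = 188.833; p = 1020; 1 − d/p = 0.81487
EPQ = √(2DS / (H(1 − d/p)))
    = √(2 × 56,650 × 222 / (0.7 × 0.81487)) ≈ 6,640.46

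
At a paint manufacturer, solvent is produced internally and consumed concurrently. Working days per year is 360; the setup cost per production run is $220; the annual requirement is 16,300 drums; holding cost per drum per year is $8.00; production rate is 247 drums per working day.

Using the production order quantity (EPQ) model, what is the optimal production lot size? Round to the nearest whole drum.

Daily demand d = 16,300/360 = 45.278; p = 247; 1 − d/p = 0.81669
EPQ = √(2DS / (H(1 − d/p)))
    = √(2 × 16,300 × 220 / (8 × 0.81669)) ≈ 1,047.72

1,048 drums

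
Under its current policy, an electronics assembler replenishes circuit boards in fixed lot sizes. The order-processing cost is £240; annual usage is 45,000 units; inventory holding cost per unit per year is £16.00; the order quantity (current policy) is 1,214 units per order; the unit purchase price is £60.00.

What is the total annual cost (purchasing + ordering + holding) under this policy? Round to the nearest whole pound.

£2,718,608

Orders/yr = 45,000/1,214 = 37.068; ordering cost = 37.068 × £240 = £8,896.21
Average inventory = 1,214/2 = 607; holding cost = 607 × £16 = £9,712.00
Purchase cost = D·C = 45,000 × 60 = £2,700,000.00
Total = £8,896.21 + £9,712.00 + £2,700,000.00 = £2,718,608.21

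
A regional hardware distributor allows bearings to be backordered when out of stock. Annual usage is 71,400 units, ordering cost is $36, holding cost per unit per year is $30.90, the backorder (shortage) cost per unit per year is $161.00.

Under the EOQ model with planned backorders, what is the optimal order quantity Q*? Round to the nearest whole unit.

Q* = √(2DS/H) · √((H + b)/b)
   = √(2 × 71,400 × 36 / 30.9) · √((30.9 + 161) / 161)
   = 407.883 × 1.0918 ≈ 445.31

445 units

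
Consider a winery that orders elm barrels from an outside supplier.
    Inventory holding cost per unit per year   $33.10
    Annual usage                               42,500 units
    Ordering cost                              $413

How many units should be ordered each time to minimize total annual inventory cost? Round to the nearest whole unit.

1,030 units

EOQ = √(2DS/H) = √(2 × 42,500 × 413 / 33.1)
    = √(1,060,574.02) ≈ 1,029.84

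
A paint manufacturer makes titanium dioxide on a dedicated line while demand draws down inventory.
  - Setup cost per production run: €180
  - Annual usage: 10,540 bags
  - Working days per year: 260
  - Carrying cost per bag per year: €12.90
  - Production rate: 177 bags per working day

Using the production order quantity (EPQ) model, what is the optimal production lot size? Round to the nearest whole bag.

d = 10,540/260 = 40.5385 bags/day;  effective holding cost H(1 − d/p) = 12.9·(1 − 40.5385/177) = 9.94550
Q* = √(2DS / H_eff) = √(2·10,540·180 / 9.94550) ≈ 617.67

618 bags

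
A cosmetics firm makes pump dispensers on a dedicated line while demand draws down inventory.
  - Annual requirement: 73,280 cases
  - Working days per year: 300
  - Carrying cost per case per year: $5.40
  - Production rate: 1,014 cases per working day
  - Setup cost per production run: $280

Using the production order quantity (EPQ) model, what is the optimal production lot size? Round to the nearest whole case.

3,164 cases

d = 73,280/300 = 244.2667 cases/day;  effective holding cost H(1 − d/p) = 5.4·(1 − 244.2667/1014) = 4.09917
Q* = √(2DS / H_eff) = √(2·73,280·280 / 4.09917) ≈ 3,164.02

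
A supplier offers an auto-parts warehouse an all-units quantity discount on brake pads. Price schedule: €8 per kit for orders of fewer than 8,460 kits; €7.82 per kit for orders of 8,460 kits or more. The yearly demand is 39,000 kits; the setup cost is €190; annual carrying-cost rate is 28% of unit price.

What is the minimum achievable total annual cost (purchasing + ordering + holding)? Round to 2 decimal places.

€315,117.89

H₁ = 28%×€8 = €2.2400;  H₂ = 28%×€7.82 = €2.1896
EOQ₁ = √(2×39,000×190/2.2400) = 2,572.17  (< 8,460, feasible at tier 1)
EOQ₂ = √(2×39,000×190/2.1896) = 2,601.61  (< 8,460 → use Q = 8,460 at tier-2 price)
TC(tier 1 (EOQ₁), Q≈2,572.2) = €317,761.67
TC(tier 2, Q≈8,460.0) = €315,117.89
Minimum at tier 2: €315,117.89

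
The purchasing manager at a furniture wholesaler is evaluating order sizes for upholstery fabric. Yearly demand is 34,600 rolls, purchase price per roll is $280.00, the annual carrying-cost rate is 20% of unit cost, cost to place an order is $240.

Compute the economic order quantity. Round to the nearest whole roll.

Holding cost per roll per year: H = 20% × $280 = $56.0000
Q* = √(2·D·S / H) = √(2·34,600·240 / 56) = √296,571.4 ≈ 544.58

545 rolls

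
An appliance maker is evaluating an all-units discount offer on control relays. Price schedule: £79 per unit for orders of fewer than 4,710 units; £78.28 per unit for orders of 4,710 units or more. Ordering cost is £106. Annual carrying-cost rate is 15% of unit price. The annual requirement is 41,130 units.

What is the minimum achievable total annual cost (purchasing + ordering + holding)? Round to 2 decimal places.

H₁ = 15%×£79 = £11.8500;  H₂ = 15%×£78.28 = £11.7420
EOQ₁ = √(2×41,130×106/11.8500) = 857.80  (< 4,710, feasible at tier 1)
EOQ₂ = √(2×41,130×106/11.7420) = 861.74  (< 4,710 → use Q = 4,710 at tier-2 price)
TC(tier 1 (EOQ₁), Q≈857.8) = £3,259,434.98
TC(tier 2, Q≈4,710.0) = £3,248,234.45
Minimum at tier 2: £3,248,234.45

£3,248,234.45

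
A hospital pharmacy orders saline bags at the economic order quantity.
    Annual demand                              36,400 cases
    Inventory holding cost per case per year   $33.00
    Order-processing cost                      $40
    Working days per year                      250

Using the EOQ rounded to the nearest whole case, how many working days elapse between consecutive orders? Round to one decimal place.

2.0 days

2DS/H = 2·36,400·40/33 = 88,242.42
EOQ = √88,242.42 ≈ 297.06 → Q = 297 cases
Cycle time = (working days × Q)/D = (250 × 297) / 36,400 = 2.040 days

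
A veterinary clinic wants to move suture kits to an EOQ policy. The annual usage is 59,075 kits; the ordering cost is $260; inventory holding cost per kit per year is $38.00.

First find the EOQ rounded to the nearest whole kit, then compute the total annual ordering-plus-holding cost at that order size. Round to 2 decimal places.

$34,166.09

Optimal lot size Q* = (2 × 59,075 × $260 / $38)^½ ≈ 899.11 → Q = 899 kits
Annual ordering cost = (D/Q)·S = (59,075/899) × 260 = $17,085.09
Annual holding cost  = (Q/2)·H = (899/2) × 38 = $17,081.00
Total = $17,085.09 + $17,081.00 = $34,166.09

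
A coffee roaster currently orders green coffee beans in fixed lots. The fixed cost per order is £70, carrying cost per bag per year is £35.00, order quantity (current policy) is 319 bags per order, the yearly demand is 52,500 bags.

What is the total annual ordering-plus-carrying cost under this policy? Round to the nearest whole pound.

Ordering: D/Q × S = 52,500/319 × £70 = £11,520.38
Holding:  Q/2 × H = 319/2 × £35 = £5,582.50
Total = £11,520.38 + £5,582.50 = £17,102.88

£17,103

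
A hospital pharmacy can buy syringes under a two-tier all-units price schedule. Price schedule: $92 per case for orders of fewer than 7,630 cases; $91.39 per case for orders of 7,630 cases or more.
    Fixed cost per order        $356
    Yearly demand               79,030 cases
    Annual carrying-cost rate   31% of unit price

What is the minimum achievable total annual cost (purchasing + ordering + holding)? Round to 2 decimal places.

$7,310,819.98

H₁ = 31%×$92 = $28.5200;  H₂ = 31%×$91.39 = $28.3309
EOQ₁ = √(2×79,030×356/28.5200) = 1,404.63  (< 7,630, feasible at tier 1)
EOQ₂ = √(2×79,030×356/28.3309) = 1,409.31  (< 7,630 → use Q = 7,630 at tier-2 price)
TC(tier 1 (EOQ₁), Q≈1,404.6) = $7,310,819.98
TC(tier 2, Q≈7,630.0) = $7,334,321.46
Minimum at tier 1 (EOQ₁): $7,310,819.98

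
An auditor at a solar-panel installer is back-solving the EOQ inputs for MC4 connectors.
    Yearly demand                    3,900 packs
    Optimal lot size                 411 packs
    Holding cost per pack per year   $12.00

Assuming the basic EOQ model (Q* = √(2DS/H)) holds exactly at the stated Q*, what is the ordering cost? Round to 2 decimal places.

$259.88

From Q* = √(2DS/H) ⇒ Q*² = 2DS/H.
S = Q²H / (2D) = 411² × 12 / (2 × 3,900) = 259.8785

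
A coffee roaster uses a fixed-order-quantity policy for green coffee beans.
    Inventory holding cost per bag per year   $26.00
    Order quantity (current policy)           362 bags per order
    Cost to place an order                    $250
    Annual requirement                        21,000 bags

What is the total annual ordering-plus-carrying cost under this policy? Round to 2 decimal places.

Orders/yr = 21,000/362 = 58.011; ordering cost = 58.011 × $250 = $14,502.76
Average inventory = 362/2 = 181; holding cost = 181 × $26 = $4,706.00
Total = $14,502.76 + $4,706.00 = $19,208.76

$19,208.76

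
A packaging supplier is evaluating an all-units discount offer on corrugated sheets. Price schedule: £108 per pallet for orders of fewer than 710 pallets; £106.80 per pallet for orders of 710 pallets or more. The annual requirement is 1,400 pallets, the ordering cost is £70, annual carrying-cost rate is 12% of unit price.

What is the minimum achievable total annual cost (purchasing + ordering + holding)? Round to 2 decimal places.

£152,793.79

H₁ = 12%×£108 = £12.9600;  H₂ = 12%×£106.80 = £12.8160
EOQ₁ = √(2×1,400×70/12.9600) = 122.98  (< 710, feasible at tier 1)
EOQ₂ = √(2×1,400×70/12.8160) = 123.67  (< 710 → use Q = 710 at tier-2 price)
TC(tier 1 (EOQ₁), Q≈123.0) = £152,793.79
TC(tier 2, Q≈710.0) = £154,207.71
Minimum at tier 1 (EOQ₁): £152,793.79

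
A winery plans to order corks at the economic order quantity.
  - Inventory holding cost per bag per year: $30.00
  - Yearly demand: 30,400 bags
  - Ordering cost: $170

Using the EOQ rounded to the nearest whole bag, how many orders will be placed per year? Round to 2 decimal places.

51.79 orders per year

Q* = √(2·D·S / H) = √(2·30,400·170 / 30) = √344,533.3 ≈ 586.97 → Q = 587
Orders per year = D/Q = 30,400 / 587 = 51.789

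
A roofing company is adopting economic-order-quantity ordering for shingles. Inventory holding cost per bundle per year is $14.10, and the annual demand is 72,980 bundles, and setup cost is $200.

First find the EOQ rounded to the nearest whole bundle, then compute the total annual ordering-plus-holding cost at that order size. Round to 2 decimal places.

$20,288.10

Optimal lot size Q* = (2 × 72,980 × $200 / $14.1)^½ ≈ 1,438.87 → Q = 1,439 bundles
Orders/yr = 72,980/1,439 = 50.716; ordering cost = 50.716 × $200 = $10,143.15
Average inventory = 1,439/2 = 719.5; holding cost = 719.5 × $14.1 = $10,144.95
Total = $10,143.15 + $10,144.95 = $20,288.10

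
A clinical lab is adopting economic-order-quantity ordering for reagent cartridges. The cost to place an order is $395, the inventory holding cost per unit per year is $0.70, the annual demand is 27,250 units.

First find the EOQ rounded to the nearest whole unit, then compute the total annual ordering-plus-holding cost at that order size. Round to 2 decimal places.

Optimal lot size Q* = (2 × 27,250 × $395 / $0.7)^½ ≈ 5,545.59 → Q = 5,546 units
Orders/yr = 27,250/5,546 = 4.913; ordering cost = 4.913 × $395 = $1,940.81
Average inventory = 5,546/2 = 2773; holding cost = 2773 × $0.7 = $1,941.10
Total = $1,940.81 + $1,941.10 = $3,881.91

$3,881.91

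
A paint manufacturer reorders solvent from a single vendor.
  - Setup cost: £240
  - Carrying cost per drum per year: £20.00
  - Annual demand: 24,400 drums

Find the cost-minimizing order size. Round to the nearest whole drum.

765 drums

2DS/H = 2·24,400·240/20 = 585,600.00
EOQ = √585,600.00 ≈ 765.25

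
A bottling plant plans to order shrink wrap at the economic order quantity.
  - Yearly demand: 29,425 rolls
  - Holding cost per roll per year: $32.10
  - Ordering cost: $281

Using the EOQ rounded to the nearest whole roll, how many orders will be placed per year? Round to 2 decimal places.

40.98 orders per year

2DS/H = 2·29,425·281/32.1 = 515,166.67
EOQ = √515,166.67 ≈ 717.75 → Q = 718
N = D/Q = 29,425/718 ≈ 40.982 orders/yr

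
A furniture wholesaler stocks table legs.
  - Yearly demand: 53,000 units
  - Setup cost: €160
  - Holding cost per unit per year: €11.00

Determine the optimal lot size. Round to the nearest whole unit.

EOQ = √(2DS/H) = √(2 × 53,000 × 160 / 11)
    = √(1,541,818.18) ≈ 1,241.70

1,242 units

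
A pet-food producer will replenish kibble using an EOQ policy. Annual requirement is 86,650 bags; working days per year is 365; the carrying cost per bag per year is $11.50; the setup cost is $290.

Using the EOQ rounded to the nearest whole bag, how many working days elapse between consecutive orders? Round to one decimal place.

Optimal lot size Q* = (2 × 86,650 × $290 / $11.5)^½ ≈ 2,090.50 → Q = 2,090 bags
Days between orders = 365 / (D/Q) = 365 / 41.459 ≈ 8.804

8.8 days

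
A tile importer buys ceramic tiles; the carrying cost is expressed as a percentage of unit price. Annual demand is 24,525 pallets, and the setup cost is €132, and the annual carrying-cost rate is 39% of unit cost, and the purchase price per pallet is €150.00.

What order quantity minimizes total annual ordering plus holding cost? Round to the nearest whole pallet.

333 pallets

Carrying cost H = €150 × 39% = €58.5000/pallet/yr
EOQ = √(2DS/H) = √(2 × 24,525 × 132 / 58.5)
    = √(110,676.92) ≈ 332.68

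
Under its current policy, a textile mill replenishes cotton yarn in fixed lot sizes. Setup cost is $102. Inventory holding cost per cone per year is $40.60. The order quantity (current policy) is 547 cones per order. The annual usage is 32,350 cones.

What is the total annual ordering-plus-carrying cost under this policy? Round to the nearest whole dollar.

$17,136

Ordering: D/Q × S = 32,350/547 × $102 = $6,032.36
Holding:  Q/2 × H = 547/2 × $40.6 = $11,104.10
Total = $6,032.36 + $11,104.10 = $17,136.46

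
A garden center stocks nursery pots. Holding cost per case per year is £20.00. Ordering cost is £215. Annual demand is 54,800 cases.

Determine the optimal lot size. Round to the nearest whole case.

2DS/H = 2·54,800·215/20 = 1,178,200.00
EOQ = √1,178,200.00 ≈ 1,085.45

1,085 cases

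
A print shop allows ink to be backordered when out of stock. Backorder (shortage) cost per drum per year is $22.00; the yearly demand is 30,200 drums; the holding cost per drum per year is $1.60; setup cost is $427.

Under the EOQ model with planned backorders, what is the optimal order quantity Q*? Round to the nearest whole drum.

Basic EOQ = √(2·30,200·427/1.6) = 4,014.879
Backorder adjustment √((H+b)/b) = √((1.6+22)/22) = 1.0357
Q* = 4,014.879 × 1.0357 ≈ 4,158.31

4,158 drums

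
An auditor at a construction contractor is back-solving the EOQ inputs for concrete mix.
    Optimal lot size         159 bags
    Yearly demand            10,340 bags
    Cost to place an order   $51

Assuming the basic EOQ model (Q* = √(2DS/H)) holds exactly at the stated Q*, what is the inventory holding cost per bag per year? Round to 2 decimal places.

$41.72

From Q* = √(2DS/H) ⇒ Q*² = 2DS/H.
H = 2DS / Q² = 2 × 10,340 × 51 / 159² = 41.7183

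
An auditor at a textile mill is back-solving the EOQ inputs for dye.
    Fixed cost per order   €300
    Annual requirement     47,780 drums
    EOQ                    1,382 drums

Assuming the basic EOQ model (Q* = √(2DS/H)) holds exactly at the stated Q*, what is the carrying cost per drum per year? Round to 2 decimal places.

€15.01

From Q* = √(2DS/H) ⇒ Q*² = 2DS/H.
H = 2DS / Q² = 2 × 47,780 × 300 / 1,382² = 15.0100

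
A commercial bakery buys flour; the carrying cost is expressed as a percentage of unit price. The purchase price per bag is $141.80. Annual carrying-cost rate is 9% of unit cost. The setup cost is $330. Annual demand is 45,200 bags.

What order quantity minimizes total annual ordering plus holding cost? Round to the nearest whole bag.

1,529 bags

Carrying cost H = $141.8 × 9% = $12.7620/bag/yr
Q* = √(2·D·S / H) = √(2·45,200·330 / 12.762) = √2,337,564.6 ≈ 1,528.91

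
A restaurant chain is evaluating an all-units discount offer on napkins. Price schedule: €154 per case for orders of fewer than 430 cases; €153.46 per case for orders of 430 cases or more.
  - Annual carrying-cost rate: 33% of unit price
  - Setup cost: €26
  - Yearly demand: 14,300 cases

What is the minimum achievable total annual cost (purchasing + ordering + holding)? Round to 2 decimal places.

€2,206,230.64

H₁ = 33%×€154 = €50.8200;  H₂ = 33%×€153.46 = €50.6418
EOQ₁ = √(2×14,300×26/50.8200) = 120.96  (< 430, feasible at tier 1)
EOQ₂ = √(2×14,300×26/50.6418) = 121.18  (< 430 → use Q = 430 at tier-2 price)
TC(tier 1 (EOQ₁), Q≈121.0) = €2,208,347.34
TC(tier 2, Q≈430.0) = €2,206,230.64
Minimum at tier 2: €2,206,230.64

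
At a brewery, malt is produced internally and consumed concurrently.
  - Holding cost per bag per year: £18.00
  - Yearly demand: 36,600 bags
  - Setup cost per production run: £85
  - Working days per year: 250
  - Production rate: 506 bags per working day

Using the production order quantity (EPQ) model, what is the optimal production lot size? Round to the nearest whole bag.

697 bags

Daily demand d = 36,600/250 = 146.400; p = 506; 1 − d/p = 0.71067
EPQ = √(2DS / (H(1 − d/p)))
    = √(2 × 36,600 × 85 / (18 × 0.71067)) ≈ 697.42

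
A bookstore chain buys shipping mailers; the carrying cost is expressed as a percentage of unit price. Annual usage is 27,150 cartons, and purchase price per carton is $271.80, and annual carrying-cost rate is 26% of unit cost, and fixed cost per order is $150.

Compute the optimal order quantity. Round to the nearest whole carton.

339 cartons

Carrying cost H = $271.8 × 26% = $70.6680/carton/yr
EOQ = √(2DS/H) = √(2 × 27,150 × 150 / 70.668)
    = √(115,257.26) ≈ 339.50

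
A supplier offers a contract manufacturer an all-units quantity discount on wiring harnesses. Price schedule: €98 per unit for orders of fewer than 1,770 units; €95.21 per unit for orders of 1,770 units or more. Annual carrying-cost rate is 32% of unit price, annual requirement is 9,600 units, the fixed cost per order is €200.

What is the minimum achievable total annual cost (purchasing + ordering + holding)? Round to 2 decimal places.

H₁ = 32%×€98 = €31.3600;  H₂ = 32%×€95.21 = €30.4672
EOQ₁ = √(2×9,600×200/31.3600) = 349.93  (< 1,770, feasible at tier 1)
EOQ₂ = √(2×9,600×200/30.4672) = 355.02  (< 1,770 → use Q = 1,770 at tier-2 price)
TC(tier 1 (EOQ₁), Q≈349.9) = €951,773.71
TC(tier 2, Q≈1,770.0) = €942,064.22
Minimum at tier 2: €942,064.22

€942,064.22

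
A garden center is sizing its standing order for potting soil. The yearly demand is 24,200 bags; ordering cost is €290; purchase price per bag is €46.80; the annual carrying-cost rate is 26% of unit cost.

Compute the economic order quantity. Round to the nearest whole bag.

Carrying cost H = €46.8 × 26% = €12.1680/bag/yr
EOQ = √(2DS/H) = √(2 × 24,200 × 290 / 12.168)
    = √(1,153,517.42) ≈ 1,074.02

1,074 bags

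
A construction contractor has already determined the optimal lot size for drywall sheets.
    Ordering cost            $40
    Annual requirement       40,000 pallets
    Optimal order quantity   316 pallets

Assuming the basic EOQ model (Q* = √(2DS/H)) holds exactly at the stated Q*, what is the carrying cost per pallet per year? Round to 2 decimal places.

$32.05

Since Q* = (2DS/H)^½, squaring gives Q*²·H = 2DS.
H = 2DS / Q² = 2 × 40,000 × 40 / 316² = 32.0461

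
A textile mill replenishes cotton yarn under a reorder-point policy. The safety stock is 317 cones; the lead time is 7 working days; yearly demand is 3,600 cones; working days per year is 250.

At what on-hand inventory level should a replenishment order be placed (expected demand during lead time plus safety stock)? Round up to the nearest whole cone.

Daily demand d = 3,600 / 250 = 14.400 cones/day
Demand during lead time = 14.400 × 7 = 100.80
Reorder point = 100.80 + 317 = 417.80 → round up

418 cones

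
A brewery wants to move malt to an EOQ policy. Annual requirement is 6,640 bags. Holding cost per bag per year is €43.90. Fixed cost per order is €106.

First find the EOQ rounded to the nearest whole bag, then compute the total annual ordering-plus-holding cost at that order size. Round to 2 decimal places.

€7,861.12

2DS/H = 2·6,640·106/43.9 = 32,065.60
EOQ = √32,065.60 ≈ 179.07 → Q = 179 bags
Ordering: D/Q × S = 6,640/179 × €106 = €3,932.07
Holding:  Q/2 × H = 179/2 × €43.9 = €3,929.05
Total = €3,932.07 + €3,929.05 = €7,861.12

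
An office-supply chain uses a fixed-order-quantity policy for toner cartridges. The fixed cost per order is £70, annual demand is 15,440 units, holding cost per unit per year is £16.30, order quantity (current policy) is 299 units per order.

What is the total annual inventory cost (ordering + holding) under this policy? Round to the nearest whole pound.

£6,052

Ordering: D/Q × S = 15,440/299 × £70 = £3,614.72
Holding:  Q/2 × H = 299/2 × £16.3 = £2,436.85
Total = £3,614.72 + £2,436.85 = £6,051.57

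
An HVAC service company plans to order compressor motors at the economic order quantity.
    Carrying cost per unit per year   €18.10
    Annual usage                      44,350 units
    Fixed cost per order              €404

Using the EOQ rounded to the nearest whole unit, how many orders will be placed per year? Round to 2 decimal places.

2DS/H = 2·44,350·404/18.1 = 1,979,823.20
EOQ = √1,979,823.20 ≈ 1,407.06 → Q = 1,407
Orders per year = D/Q = 44,350 / 1,407 = 31.521

31.52 orders per year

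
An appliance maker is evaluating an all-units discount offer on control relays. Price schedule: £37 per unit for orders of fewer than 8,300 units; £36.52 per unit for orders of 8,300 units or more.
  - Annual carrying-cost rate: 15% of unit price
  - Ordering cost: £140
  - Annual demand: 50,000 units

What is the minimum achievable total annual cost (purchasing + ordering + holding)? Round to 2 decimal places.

£1,849,577.07

H₁ = 15%×£37 = £5.5500;  H₂ = 15%×£36.52 = £5.4780
EOQ₁ = √(2×50,000×140/5.5500) = 1,588.25  (< 8,300, feasible at tier 1)
EOQ₂ = √(2×50,000×140/5.4780) = 1,598.65  (< 8,300 → use Q = 8,300 at tier-2 price)
TC(tier 1 (EOQ₁), Q≈1,588.2) = £1,858,814.76
TC(tier 2, Q≈8,300.0) = £1,849,577.07
Minimum at tier 2: £1,849,577.07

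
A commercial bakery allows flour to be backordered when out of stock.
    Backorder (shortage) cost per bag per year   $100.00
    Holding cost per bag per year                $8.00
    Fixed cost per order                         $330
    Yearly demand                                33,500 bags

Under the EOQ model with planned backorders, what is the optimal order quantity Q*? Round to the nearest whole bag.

Basic EOQ = √(2·33,500·330/8) = 1,662.453
Backorder adjustment √((H+b)/b) = √((8+100)/100) = 1.0392
Q* = 1,662.453 × 1.0392 ≈ 1,727.67

1,728 bags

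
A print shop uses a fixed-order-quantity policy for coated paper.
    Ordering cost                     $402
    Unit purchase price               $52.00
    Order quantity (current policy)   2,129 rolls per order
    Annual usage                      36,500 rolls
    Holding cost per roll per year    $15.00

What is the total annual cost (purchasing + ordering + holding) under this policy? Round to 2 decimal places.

Orders/yr = 36,500/2,129 = 17.144; ordering cost = 17.144 × $402 = $6,891.97
Average inventory = 2,129/2 = 1064.5; holding cost = 1064.5 × $15 = $15,967.50
Purchase cost = D·C = 36,500 × 52 = $1,898,000.00
Total = $6,891.97 + $15,967.50 + $1,898,000.00 = $1,920,859.47

$1,920,859.47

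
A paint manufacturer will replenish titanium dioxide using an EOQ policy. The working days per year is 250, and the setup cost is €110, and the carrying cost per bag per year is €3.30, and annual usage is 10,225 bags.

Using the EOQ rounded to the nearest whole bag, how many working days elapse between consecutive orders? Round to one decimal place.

Q* = √(2·D·S / H) = √(2·10,225·110 / 3.3) = √681,666.7 ≈ 825.63 → Q = 826 bags
Days between orders = 250 / (D/Q) = 250 / 12.379 ≈ 20.196

20.2 days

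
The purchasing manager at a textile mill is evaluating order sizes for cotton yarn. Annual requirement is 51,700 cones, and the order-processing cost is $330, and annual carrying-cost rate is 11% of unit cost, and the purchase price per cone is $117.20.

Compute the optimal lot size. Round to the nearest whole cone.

H = i·C = 0.11 × $117.2 = $12.8920 per cone-year
Q* = √(2·D·S / H) = √(2·51,700·330 / 12.892) = √2,646,757.7 ≈ 1,626.89

1,627 cones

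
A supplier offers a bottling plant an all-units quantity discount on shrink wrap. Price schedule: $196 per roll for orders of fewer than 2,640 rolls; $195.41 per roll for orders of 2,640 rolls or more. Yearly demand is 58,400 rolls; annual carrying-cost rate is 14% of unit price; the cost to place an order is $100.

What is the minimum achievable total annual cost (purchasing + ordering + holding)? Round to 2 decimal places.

$11,450,267.89

H₁ = 14%×$196 = $27.4400;  H₂ = 14%×$195.41 = $27.3574
EOQ₁ = √(2×58,400×100/27.4400) = 652.42  (< 2,640, feasible at tier 1)
EOQ₂ = √(2×58,400×100/27.3574) = 653.41  (< 2,640 → use Q = 2,640 at tier-2 price)
TC(tier 1 (EOQ₁), Q≈652.4) = $11,464,302.49
TC(tier 2, Q≈2,640.0) = $11,450,267.89
Minimum at tier 2: $11,450,267.89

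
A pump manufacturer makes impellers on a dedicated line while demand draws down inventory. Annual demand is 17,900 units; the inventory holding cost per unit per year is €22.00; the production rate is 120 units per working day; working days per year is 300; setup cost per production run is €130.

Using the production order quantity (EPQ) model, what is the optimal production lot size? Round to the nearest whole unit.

Daily demand d = 17,900/300 = 59.667; p = 120; 1 − d/p = 0.50278
EPQ = √(2DS / (H(1 − d/p)))
    = √(2 × 17,900 × 130 / (22 × 0.50278)) ≈ 648.66

649 units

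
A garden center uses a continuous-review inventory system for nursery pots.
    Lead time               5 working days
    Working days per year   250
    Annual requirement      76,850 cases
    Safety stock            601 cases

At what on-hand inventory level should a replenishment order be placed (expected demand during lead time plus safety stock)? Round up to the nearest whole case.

Daily demand d = 76,850 / 250 = 307.400 cases/day
Demand during lead time = 307.400 × 5 = 1,537.00
Reorder point = 1,537.00 + 601 = 2,138.00 → round up

2,138 cases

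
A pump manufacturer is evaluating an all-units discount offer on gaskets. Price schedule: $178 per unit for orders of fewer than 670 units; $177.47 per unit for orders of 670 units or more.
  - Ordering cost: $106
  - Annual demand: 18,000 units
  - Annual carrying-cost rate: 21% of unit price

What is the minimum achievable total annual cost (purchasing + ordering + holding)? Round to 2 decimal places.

$3,209,792.78

H₁ = 21%×$178 = $37.3800;  H₂ = 21%×$177.47 = $37.2687
EOQ₁ = √(2×18,000×106/37.3800) = 319.51  (< 670, feasible at tier 1)
EOQ₂ = √(2×18,000×106/37.2687) = 319.99  (< 670 → use Q = 670 at tier-2 price)
TC(tier 1 (EOQ₁), Q≈319.5) = $3,215,943.29
TC(tier 2, Q≈670.0) = $3,209,792.78
Minimum at tier 2: $3,209,792.78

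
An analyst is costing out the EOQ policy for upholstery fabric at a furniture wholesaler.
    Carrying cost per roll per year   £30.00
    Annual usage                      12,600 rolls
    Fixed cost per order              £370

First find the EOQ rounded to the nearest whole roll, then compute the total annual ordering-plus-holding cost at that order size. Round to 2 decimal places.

EOQ = √(2DS/H) = √(2 × 12,600 × 370 / 30)
    = √(310,800.00) ≈ 557.49 → Q = 557 rolls
Orders/yr = 12,600/557 = 22.621; ordering cost = 22.621 × £370 = £8,369.84
Average inventory = 557/2 = 278.5; holding cost = 278.5 × £30 = £8,355.00
Total = £8,369.84 + £8,355.00 = £16,724.84

£16,724.84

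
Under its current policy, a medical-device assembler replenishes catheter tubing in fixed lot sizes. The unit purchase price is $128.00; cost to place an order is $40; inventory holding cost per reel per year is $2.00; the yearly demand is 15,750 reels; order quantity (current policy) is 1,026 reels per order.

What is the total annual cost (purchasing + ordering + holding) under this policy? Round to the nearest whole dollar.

Orders/yr = 15,750/1,026 = 15.351; ordering cost = 15.351 × $40 = $614.04
Average inventory = 1,026/2 = 513; holding cost = 513 × $2 = $1,026.00
Purchase cost = D·C = 15,750 × 128 = $2,016,000.00
Total = $614.04 + $1,026.00 + $2,016,000.00 = $2,017,640.04

$2,017,640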